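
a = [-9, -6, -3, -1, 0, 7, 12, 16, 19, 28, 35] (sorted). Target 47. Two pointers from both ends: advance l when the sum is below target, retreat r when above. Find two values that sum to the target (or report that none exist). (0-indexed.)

(12, 35)

[0,10] -9+35=26 <47 → l++
[1,10] -6+35=29 <47 → l++
[2,10] -3+35=32 <47 → l++
[3,10] -1+35=34 <47 → l++
[4,10] 0+35=35 <47 → l++
[5,10] 7+35=42 <47 → l++
[6,10] 12+35=47 → found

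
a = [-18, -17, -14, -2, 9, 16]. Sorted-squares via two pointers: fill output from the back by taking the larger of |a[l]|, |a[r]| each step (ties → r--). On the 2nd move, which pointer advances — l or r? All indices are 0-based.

l

l=0 r=5: |-18|>|16| out[5]=324, l++
l=1 r=5: |-17|>|16| out[4]=289, l++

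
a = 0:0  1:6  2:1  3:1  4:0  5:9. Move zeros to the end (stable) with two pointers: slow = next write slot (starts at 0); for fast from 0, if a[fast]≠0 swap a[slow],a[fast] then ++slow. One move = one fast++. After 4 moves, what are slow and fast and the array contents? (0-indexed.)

slow=3, fast=4, a=[6, 1, 1, 0, 0, 9]

slow=0 fast=0: a[fast]=0, fast++
slow=0 fast=1: a[fast]=6≠0 swap→a[0]=6, slow++,fast++
slow=1 fast=2: a[fast]=1≠0 swap→a[1]=1, slow++,fast++
slow=2 fast=3: a[fast]=1≠0 swap→a[2]=1, slow++,fast++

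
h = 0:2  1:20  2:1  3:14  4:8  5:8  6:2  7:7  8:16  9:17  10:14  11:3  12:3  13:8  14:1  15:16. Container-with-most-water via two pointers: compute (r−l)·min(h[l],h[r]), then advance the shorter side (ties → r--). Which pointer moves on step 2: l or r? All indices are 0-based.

l=0 r=15: min(2,16)*15=30 best=30 *, l++
l=1 r=15: min(20,16)*14=224 best=224 *, r--

r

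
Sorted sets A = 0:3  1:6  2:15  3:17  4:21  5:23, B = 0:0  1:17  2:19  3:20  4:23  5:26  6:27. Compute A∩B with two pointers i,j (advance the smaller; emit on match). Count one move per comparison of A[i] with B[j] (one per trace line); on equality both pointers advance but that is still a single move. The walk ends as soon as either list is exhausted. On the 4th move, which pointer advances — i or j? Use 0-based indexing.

i

i=0 j=0: 3>0, j++
i=0 j=1: 3<17, i++
i=1 j=1: 6<17, i++
i=2 j=1: 15<17, i++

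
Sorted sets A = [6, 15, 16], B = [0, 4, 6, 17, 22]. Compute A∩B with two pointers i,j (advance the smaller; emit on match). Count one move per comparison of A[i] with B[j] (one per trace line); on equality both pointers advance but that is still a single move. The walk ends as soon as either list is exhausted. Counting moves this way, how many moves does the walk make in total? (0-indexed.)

5 moves

[i=0,j=0] 6>0 → j++
[i=0,j=1] 6>4 → j++
[i=0,j=2] 6==6 emit → i++,j++
[i=1,j=3] 15<17 → i++
[i=2,j=3] 16<17 → i++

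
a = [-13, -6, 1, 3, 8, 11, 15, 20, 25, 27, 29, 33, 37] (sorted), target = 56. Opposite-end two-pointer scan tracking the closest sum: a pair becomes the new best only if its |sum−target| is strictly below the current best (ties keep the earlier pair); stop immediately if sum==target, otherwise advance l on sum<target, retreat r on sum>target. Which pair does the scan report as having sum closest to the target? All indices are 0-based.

pair (27, 29) with sum 56 (|Δ|=0)

l=0 r=12: -13+37=24 d=32 *, l++
l=1 r=12: -6+37=31 d=25 *, l++
l=2 r=12: 1+37=38 d=18 *, l++
l=3 r=12: 3+37=40 d=16 *, l++
l=4 r=12: 8+37=45 d=11 *, l++
l=5 r=12: 11+37=48 d=8 *, l++
l=6 r=12: 15+37=52 d=4 *, l++
l=7 r=12: 20+37=57 d=1 *, r--
l=7 r=11: 20+33=53 d=3, l++
l=8 r=11: 25+33=58 d=2, r--
l=8 r=10: 25+29=54 d=2, l++
l=9 r=10: 27+29=56 d=0 *, stop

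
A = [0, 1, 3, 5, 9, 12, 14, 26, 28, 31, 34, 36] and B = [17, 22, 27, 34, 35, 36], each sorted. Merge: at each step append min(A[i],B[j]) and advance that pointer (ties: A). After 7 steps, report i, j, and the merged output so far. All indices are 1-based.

[i=1,j=1] A[i]=0<=B[j]=17 take 0 → i++
[i=2,j=1] A[i]=1<=B[j]=17 take 1 → i++
[i=3,j=1] A[i]=3<=B[j]=17 take 3 → i++
[i=4,j=1] A[i]=5<=B[j]=17 take 5 → i++
[i=5,j=1] A[i]=9<=B[j]=17 take 9 → i++
[i=6,j=1] A[i]=12<=B[j]=17 take 12 → i++
[i=7,j=1] A[i]=14<=B[j]=17 take 14 → i++

i=8, j=1, merged so far=[0, 1, 3, 5, 9, 12, 14]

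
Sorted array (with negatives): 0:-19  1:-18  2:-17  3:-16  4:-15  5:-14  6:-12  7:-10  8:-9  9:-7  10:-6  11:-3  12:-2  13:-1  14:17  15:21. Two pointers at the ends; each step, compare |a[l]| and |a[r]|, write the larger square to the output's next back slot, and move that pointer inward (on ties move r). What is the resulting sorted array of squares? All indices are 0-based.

l=0 r=15: |-19|<=|21| out[15]=441, r--
l=0 r=14: |-19|>|17| out[14]=361, l++
l=1 r=14: |-18|>|17| out[13]=324, l++
l=2 r=14: |-17|<=|17| out[12]=289, r--
l=2 r=13: |-17|>|-1| out[11]=289, l++
l=3 r=13: |-16|>|-1| out[10]=256, l++
l=4 r=13: |-15|>|-1| out[9]=225, l++
l=5 r=13: |-14|>|-1| out[8]=196, l++
l=6 r=13: |-12|>|-1| out[7]=144, l++
l=7 r=13: |-10|>|-1| out[6]=100, l++
l=8 r=13: |-9|>|-1| out[5]=81, l++
l=9 r=13: |-7|>|-1| out[4]=49, l++
l=10 r=13: |-6|>|-1| out[3]=36, l++
l=11 r=13: |-3|>|-1| out[2]=9, l++
l=12 r=13: |-2|>|-1| out[1]=4, l++
l=13 r=13: |-1|<=|-1| out[0]=1, r--

[1, 4, 9, 36, 49, 81, 100, 144, 196, 225, 256, 289, 289, 324, 361, 441]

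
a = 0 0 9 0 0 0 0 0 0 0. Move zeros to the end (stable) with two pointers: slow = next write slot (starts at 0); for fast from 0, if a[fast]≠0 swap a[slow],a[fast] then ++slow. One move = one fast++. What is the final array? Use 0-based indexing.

slow=0 fast=0: a[fast]=0, fast++
slow=0 fast=1: a[fast]=0, fast++
slow=0 fast=2: a[fast]=9≠0 swap→a[0]=9, slow++,fast++
slow=1 fast=3: a[fast]=0, fast++
slow=1 fast=4: a[fast]=0, fast++
slow=1 fast=5: a[fast]=0, fast++
slow=1 fast=6: a[fast]=0, fast++
slow=1 fast=7: a[fast]=0, fast++
slow=1 fast=8: a[fast]=0, fast++
slow=1 fast=9: a[fast]=0, fast++

[9, 0, 0, 0, 0, 0, 0, 0, 0, 0]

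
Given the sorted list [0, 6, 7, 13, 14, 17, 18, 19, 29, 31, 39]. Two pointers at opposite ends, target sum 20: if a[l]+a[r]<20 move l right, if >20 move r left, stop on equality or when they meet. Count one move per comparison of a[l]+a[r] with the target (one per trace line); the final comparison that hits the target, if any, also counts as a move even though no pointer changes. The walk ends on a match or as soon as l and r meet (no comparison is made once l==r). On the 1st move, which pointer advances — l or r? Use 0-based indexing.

r

[0,10] 0+39=39 >20 → r--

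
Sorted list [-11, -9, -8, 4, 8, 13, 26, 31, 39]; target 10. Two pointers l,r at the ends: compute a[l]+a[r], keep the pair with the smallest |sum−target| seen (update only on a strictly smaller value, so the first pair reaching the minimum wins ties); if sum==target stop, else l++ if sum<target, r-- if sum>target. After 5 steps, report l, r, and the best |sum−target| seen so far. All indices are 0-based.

l=0 r=8: -11+39=28 d=18 *, r--
l=0 r=7: -11+31=20 d=10 *, r--
l=0 r=6: -11+26=15 d=5 *, r--
l=0 r=5: -11+13=2 d=8, l++
l=1 r=5: -9+13=4 d=6, l++

l=2, r=5, best |Δ|=5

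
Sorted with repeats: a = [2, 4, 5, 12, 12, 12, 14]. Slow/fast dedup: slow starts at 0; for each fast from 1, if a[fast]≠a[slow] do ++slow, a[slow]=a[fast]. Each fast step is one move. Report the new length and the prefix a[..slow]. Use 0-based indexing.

(s=0,f=1) a[fast]=4≠a[slow]=2 write a[1]=4 → slow++,fast++
(s=1,f=2) a[fast]=5≠a[slow]=4 write a[2]=5 → slow++,fast++
(s=2,f=3) a[fast]=12≠a[slow]=5 write a[3]=12 → slow++,fast++
(s=3,f=4) a[fast]=12=a[slow] dup → fast++
(s=3,f=5) a[fast]=12=a[slow] dup → fast++
(s=3,f=6) a[fast]=14≠a[slow]=12 write a[4]=14 → slow++,fast++

length 5; prefix = [2, 4, 5, 12, 14]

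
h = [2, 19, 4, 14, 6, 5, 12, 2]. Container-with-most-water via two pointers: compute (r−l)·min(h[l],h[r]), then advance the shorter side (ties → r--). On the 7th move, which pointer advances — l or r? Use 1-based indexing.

[1,8] min(2,2)*7=14 best=14 * → r--
[1,7] min(2,12)*6=12 best=14 → l++
[2,7] min(19,12)*5=60 best=60 * → r--
[2,6] min(19,5)*4=20 best=60 → r--
[2,5] min(19,6)*3=18 best=60 → r--
[2,4] min(19,14)*2=28 best=60 → r--
[2,3] min(19,4)*1=4 best=60 → r--

r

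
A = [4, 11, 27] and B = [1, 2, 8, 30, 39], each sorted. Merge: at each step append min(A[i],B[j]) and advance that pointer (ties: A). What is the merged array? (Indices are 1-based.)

[1, 2, 4, 8, 11, 27, 30, 39]

i=1 j=1: A[i]=4>B[j]=1 take 1, j++
i=1 j=2: A[i]=4>B[j]=2 take 2, j++
i=1 j=3: A[i]=4<=B[j]=8 take 4, i++
i=2 j=3: A[i]=11>B[j]=8 take 8, j++
i=2 j=4: A[i]=11<=B[j]=30 take 11, i++
i=3 j=4: A[i]=27<=B[j]=30 take 27, i++
i=4 j=4: A done, take B[j]=30, j++
i=4 j=5: A done, take B[j]=39, j++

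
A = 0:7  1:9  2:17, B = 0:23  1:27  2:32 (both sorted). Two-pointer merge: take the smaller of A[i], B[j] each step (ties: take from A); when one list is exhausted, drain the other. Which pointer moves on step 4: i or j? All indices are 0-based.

[i=0,j=0] A[i]=7<=B[j]=23 take 7 → i++
[i=1,j=0] A[i]=9<=B[j]=23 take 9 → i++
[i=2,j=0] A[i]=17<=B[j]=23 take 17 → i++
[i=3,j=0] A done, take B[j]=23 → j++

j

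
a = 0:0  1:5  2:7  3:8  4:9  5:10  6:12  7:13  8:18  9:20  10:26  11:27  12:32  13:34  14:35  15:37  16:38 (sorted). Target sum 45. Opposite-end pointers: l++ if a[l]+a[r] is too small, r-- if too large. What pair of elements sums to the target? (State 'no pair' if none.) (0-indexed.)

(7, 38)

l=0 r=16: 0+38=38 <45, l++
l=1 r=16: 5+38=43 <45, l++
l=2 r=16: 7+38=45, found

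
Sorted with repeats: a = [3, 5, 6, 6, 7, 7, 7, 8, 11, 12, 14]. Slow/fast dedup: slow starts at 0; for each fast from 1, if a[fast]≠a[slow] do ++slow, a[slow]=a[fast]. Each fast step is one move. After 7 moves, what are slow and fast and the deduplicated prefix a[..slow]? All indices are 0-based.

slow=4, fast=8, prefix=[3, 5, 6, 7, 8]

(s=0,f=1) a[fast]=5≠a[slow]=3 write a[1]=5 → slow++,fast++
(s=1,f=2) a[fast]=6≠a[slow]=5 write a[2]=6 → slow++,fast++
(s=2,f=3) a[fast]=6=a[slow] dup → fast++
(s=2,f=4) a[fast]=7≠a[slow]=6 write a[3]=7 → slow++,fast++
(s=3,f=5) a[fast]=7=a[slow] dup → fast++
(s=3,f=6) a[fast]=7=a[slow] dup → fast++
(s=3,f=7) a[fast]=8≠a[slow]=7 write a[4]=8 → slow++,fast++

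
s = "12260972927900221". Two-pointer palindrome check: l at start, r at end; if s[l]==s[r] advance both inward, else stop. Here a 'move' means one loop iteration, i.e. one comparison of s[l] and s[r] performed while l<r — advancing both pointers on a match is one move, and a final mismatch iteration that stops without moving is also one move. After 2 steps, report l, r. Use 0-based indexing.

l=0 r=16: '1'=='1', l++,r--
l=1 r=15: '2'=='2', l++,r--

l=2, r=14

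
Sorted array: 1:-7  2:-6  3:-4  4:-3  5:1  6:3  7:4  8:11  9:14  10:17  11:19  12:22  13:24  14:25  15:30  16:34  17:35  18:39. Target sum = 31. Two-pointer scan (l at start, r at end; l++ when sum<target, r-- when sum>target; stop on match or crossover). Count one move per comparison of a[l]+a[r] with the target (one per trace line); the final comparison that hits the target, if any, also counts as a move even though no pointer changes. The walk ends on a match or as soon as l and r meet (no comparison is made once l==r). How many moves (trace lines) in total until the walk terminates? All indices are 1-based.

4 moves

l=1 r=18: -7+39=32 >31, r--
l=1 r=17: -7+35=28 <31, l++
l=2 r=17: -6+35=29 <31, l++
l=3 r=17: -4+35=31, found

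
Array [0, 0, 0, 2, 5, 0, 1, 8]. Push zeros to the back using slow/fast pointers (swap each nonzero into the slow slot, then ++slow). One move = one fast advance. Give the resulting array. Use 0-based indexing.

[2, 5, 1, 8, 0, 0, 0, 0]

(s=0,f=0) a[fast]=0 → fast++
(s=0,f=1) a[fast]=0 → fast++
(s=0,f=2) a[fast]=0 → fast++
(s=0,f=3) a[fast]=2≠0 swap→a[0]=2 → slow++,fast++
(s=1,f=4) a[fast]=5≠0 swap→a[1]=5 → slow++,fast++
(s=2,f=5) a[fast]=0 → fast++
(s=2,f=6) a[fast]=1≠0 swap→a[2]=1 → slow++,fast++
(s=3,f=7) a[fast]=8≠0 swap→a[3]=8 → slow++,fast++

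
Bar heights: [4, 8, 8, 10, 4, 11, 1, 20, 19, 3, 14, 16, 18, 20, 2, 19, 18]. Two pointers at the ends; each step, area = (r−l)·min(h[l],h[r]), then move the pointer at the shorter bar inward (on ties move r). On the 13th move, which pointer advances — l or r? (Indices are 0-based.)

l=0 r=16: min(4,18)*16=64 best=64 *, l++
l=1 r=16: min(8,18)*15=120 best=120 *, l++
l=2 r=16: min(8,18)*14=112 best=120, l++
l=3 r=16: min(10,18)*13=130 best=130 *, l++
l=4 r=16: min(4,18)*12=48 best=130, l++
l=5 r=16: min(11,18)*11=121 best=130, l++
l=6 r=16: min(1,18)*10=10 best=130, l++
l=7 r=16: min(20,18)*9=162 best=162 *, r--
l=7 r=15: min(20,19)*8=152 best=162, r--
l=7 r=14: min(20,2)*7=14 best=162, r--
l=7 r=13: min(20,20)*6=120 best=162, r--
l=7 r=12: min(20,18)*5=90 best=162, r--
l=7 r=11: min(20,16)*4=64 best=162, r--

r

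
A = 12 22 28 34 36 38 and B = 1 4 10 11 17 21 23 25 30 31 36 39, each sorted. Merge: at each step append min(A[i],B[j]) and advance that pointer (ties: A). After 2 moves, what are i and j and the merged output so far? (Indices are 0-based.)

i=0, j=2, merged so far=[1, 4]

[i=0,j=0] A[i]=12>B[j]=1 take 1 → j++
[i=0,j=1] A[i]=12>B[j]=4 take 4 → j++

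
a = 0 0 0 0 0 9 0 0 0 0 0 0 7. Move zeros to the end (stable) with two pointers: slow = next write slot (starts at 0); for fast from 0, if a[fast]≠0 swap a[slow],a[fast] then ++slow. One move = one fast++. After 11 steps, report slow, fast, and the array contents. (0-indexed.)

slow=1, fast=11, a=[9, 0, 0, 0, 0, 0, 0, 0, 0, 0, 0, 0, 7]

slow=0 fast=0: a[fast]=0, fast++
slow=0 fast=1: a[fast]=0, fast++
slow=0 fast=2: a[fast]=0, fast++
slow=0 fast=3: a[fast]=0, fast++
slow=0 fast=4: a[fast]=0, fast++
slow=0 fast=5: a[fast]=9≠0 swap→a[0]=9, slow++,fast++
slow=1 fast=6: a[fast]=0, fast++
slow=1 fast=7: a[fast]=0, fast++
slow=1 fast=8: a[fast]=0, fast++
slow=1 fast=9: a[fast]=0, fast++
slow=1 fast=10: a[fast]=0, fast++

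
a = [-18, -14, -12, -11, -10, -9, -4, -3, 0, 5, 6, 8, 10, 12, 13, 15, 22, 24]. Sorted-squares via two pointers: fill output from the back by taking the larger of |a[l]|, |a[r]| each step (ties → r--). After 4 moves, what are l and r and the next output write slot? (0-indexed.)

[0,17] |-18|<=|24| out[17]=576 → r--
[0,16] |-18|<=|22| out[16]=484 → r--
[0,15] |-18|>|15| out[15]=324 → l++
[1,15] |-14|<=|15| out[14]=225 → r--

l=1, r=14, next write slot=13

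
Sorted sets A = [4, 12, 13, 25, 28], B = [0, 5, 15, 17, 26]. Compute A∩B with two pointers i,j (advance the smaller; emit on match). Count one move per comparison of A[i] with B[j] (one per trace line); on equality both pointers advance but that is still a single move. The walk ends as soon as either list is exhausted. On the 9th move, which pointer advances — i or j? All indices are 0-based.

i=0 j=0: 4>0, j++
i=0 j=1: 4<5, i++
i=1 j=1: 12>5, j++
i=1 j=2: 12<15, i++
i=2 j=2: 13<15, i++
i=3 j=2: 25>15, j++
i=3 j=3: 25>17, j++
i=3 j=4: 25<26, i++
i=4 j=4: 28>26, j++

j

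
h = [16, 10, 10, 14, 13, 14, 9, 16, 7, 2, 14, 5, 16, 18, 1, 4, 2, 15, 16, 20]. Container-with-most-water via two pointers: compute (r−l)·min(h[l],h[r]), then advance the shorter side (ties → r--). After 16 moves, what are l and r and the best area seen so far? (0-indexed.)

[0,19] min(16,20)*19=304 best=304 * → l++
[1,19] min(10,20)*18=180 best=304 → l++
[2,19] min(10,20)*17=170 best=304 → l++
[3,19] min(14,20)*16=224 best=304 → l++
[4,19] min(13,20)*15=195 best=304 → l++
[5,19] min(14,20)*14=196 best=304 → l++
[6,19] min(9,20)*13=117 best=304 → l++
[7,19] min(16,20)*12=192 best=304 → l++
[8,19] min(7,20)*11=77 best=304 → l++
[9,19] min(2,20)*10=20 best=304 → l++
[10,19] min(14,20)*9=126 best=304 → l++
[11,19] min(5,20)*8=40 best=304 → l++
[12,19] min(16,20)*7=112 best=304 → l++
[13,19] min(18,20)*6=108 best=304 → l++
[14,19] min(1,20)*5=5 best=304 → l++
[15,19] min(4,20)*4=16 best=304 → l++

l=16, r=19, best area=304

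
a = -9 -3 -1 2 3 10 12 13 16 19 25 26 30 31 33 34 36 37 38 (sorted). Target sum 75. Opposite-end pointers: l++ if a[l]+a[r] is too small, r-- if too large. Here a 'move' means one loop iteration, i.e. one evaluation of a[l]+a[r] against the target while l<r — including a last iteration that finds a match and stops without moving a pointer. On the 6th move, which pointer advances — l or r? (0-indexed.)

[0,18] -9+38=29 <75 → l++
[1,18] -3+38=35 <75 → l++
[2,18] -1+38=37 <75 → l++
[3,18] 2+38=40 <75 → l++
[4,18] 3+38=41 <75 → l++
[5,18] 10+38=48 <75 → l++

l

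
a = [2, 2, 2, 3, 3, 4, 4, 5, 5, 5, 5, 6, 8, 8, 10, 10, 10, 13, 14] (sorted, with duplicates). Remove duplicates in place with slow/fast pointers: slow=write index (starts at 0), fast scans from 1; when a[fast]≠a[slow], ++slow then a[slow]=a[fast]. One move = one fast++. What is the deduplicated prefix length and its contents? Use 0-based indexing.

slow=0 fast=1: a[fast]=2=a[slow] dup, fast++
slow=0 fast=2: a[fast]=2=a[slow] dup, fast++
slow=0 fast=3: a[fast]=3≠a[slow]=2 write a[1]=3, slow++,fast++
slow=1 fast=4: a[fast]=3=a[slow] dup, fast++
slow=1 fast=5: a[fast]=4≠a[slow]=3 write a[2]=4, slow++,fast++
slow=2 fast=6: a[fast]=4=a[slow] dup, fast++
slow=2 fast=7: a[fast]=5≠a[slow]=4 write a[3]=5, slow++,fast++
slow=3 fast=8: a[fast]=5=a[slow] dup, fast++
slow=3 fast=9: a[fast]=5=a[slow] dup, fast++
slow=3 fast=10: a[fast]=5=a[slow] dup, fast++
slow=3 fast=11: a[fast]=6≠a[slow]=5 write a[4]=6, slow++,fast++
slow=4 fast=12: a[fast]=8≠a[slow]=6 write a[5]=8, slow++,fast++
slow=5 fast=13: a[fast]=8=a[slow] dup, fast++
slow=5 fast=14: a[fast]=10≠a[slow]=8 write a[6]=10, slow++,fast++
slow=6 fast=15: a[fast]=10=a[slow] dup, fast++
slow=6 fast=16: a[fast]=10=a[slow] dup, fast++
slow=6 fast=17: a[fast]=13≠a[slow]=10 write a[7]=13, slow++,fast++
slow=7 fast=18: a[fast]=14≠a[slow]=13 write a[8]=14, slow++,fast++

length 9; prefix = [2, 3, 4, 5, 6, 8, 10, 13, 14]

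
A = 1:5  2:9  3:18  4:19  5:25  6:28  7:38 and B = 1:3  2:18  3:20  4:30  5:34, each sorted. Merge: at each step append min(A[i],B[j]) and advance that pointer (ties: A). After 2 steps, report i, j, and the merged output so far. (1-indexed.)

i=2, j=2, merged so far=[3, 5]

i=1 j=1: A[i]=5>B[j]=3 take 3, j++
i=1 j=2: A[i]=5<=B[j]=18 take 5, i++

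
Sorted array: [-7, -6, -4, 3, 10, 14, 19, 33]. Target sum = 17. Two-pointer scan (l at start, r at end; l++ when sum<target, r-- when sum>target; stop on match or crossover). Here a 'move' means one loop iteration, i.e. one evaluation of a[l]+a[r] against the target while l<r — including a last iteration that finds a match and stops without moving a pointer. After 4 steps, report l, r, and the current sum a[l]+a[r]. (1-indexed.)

l=1 r=8: -7+33=26 >17, r--
l=1 r=7: -7+19=12 <17, l++
l=2 r=7: -6+19=13 <17, l++
l=3 r=7: -4+19=15 <17, l++

l=4, r=7, sum=22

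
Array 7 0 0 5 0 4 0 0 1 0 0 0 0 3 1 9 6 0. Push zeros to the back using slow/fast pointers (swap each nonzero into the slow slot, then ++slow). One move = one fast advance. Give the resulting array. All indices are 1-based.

slow=1 fast=1: a[fast]=7≠0 swap→a[1]=7, slow++,fast++
slow=2 fast=2: a[fast]=0, fast++
slow=2 fast=3: a[fast]=0, fast++
slow=2 fast=4: a[fast]=5≠0 swap→a[2]=5, slow++,fast++
slow=3 fast=5: a[fast]=0, fast++
slow=3 fast=6: a[fast]=4≠0 swap→a[3]=4, slow++,fast++
slow=4 fast=7: a[fast]=0, fast++
slow=4 fast=8: a[fast]=0, fast++
slow=4 fast=9: a[fast]=1≠0 swap→a[4]=1, slow++,fast++
slow=5 fast=10: a[fast]=0, fast++
slow=5 fast=11: a[fast]=0, fast++
slow=5 fast=12: a[fast]=0, fast++
slow=5 fast=13: a[fast]=0, fast++
slow=5 fast=14: a[fast]=3≠0 swap→a[5]=3, slow++,fast++
slow=6 fast=15: a[fast]=1≠0 swap→a[6]=1, slow++,fast++
slow=7 fast=16: a[fast]=9≠0 swap→a[7]=9, slow++,fast++
slow=8 fast=17: a[fast]=6≠0 swap→a[8]=6, slow++,fast++
slow=9 fast=18: a[fast]=0, fast++

[7, 5, 4, 1, 3, 1, 9, 6, 0, 0, 0, 0, 0, 0, 0, 0, 0, 0]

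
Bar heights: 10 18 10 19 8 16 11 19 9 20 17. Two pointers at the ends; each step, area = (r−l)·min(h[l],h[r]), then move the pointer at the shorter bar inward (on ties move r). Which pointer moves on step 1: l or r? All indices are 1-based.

l=1 r=11: min(10,17)*10=100 best=100 *, l++

l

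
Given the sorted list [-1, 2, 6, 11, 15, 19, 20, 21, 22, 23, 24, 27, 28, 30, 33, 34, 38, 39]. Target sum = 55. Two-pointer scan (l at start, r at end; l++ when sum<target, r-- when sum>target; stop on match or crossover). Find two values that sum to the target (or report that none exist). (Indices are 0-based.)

(21, 34)

l=0 r=17: -1+39=38 <55, l++
l=1 r=17: 2+39=41 <55, l++
l=2 r=17: 6+39=45 <55, l++
l=3 r=17: 11+39=50 <55, l++
l=4 r=17: 15+39=54 <55, l++
l=5 r=17: 19+39=58 >55, r--
l=5 r=16: 19+38=57 >55, r--
l=5 r=15: 19+34=53 <55, l++
l=6 r=15: 20+34=54 <55, l++
l=7 r=15: 21+34=55, found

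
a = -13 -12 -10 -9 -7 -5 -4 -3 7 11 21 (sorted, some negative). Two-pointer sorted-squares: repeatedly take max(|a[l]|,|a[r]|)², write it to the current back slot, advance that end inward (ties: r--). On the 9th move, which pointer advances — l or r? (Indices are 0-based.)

l=0 r=10: |-13|<=|21| out[10]=441, r--
l=0 r=9: |-13|>|11| out[9]=169, l++
l=1 r=9: |-12|>|11| out[8]=144, l++
l=2 r=9: |-10|<=|11| out[7]=121, r--
l=2 r=8: |-10|>|7| out[6]=100, l++
l=3 r=8: |-9|>|7| out[5]=81, l++
l=4 r=8: |-7|<=|7| out[4]=49, r--
l=4 r=7: |-7|>|-3| out[3]=49, l++
l=5 r=7: |-5|>|-3| out[2]=25, l++

l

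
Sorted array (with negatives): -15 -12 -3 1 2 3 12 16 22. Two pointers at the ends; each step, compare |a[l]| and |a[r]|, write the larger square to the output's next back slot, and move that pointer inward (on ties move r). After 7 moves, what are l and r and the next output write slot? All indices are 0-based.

l=3, r=4, next write slot=1

l=0 r=8: |-15|<=|22| out[8]=484, r--
l=0 r=7: |-15|<=|16| out[7]=256, r--
l=0 r=6: |-15|>|12| out[6]=225, l++
l=1 r=6: |-12|<=|12| out[5]=144, r--
l=1 r=5: |-12|>|3| out[4]=144, l++
l=2 r=5: |-3|<=|3| out[3]=9, r--
l=2 r=4: |-3|>|2| out[2]=9, l++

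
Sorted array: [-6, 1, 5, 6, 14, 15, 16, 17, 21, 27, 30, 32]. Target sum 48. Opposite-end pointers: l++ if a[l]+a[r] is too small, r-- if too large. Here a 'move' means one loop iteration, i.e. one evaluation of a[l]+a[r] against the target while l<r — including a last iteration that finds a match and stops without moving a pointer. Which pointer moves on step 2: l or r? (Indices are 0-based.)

l

[0,11] -6+32=26 <48 → l++
[1,11] 1+32=33 <48 → l++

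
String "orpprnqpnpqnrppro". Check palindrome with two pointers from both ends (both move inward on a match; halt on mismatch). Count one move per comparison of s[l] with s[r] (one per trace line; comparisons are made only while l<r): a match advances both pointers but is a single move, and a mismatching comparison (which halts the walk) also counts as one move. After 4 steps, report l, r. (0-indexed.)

l=0 r=16: 'o'=='o', l++,r--
l=1 r=15: 'r'=='r', l++,r--
l=2 r=14: 'p'=='p', l++,r--
l=3 r=13: 'p'=='p', l++,r--

l=4, r=12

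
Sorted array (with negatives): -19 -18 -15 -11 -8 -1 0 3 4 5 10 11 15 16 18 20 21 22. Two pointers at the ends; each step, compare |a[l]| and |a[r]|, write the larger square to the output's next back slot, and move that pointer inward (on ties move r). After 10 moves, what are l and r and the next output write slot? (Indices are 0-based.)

[0,17] |-19|<=|22| out[17]=484 → r--
[0,16] |-19|<=|21| out[16]=441 → r--
[0,15] |-19|<=|20| out[15]=400 → r--
[0,14] |-19|>|18| out[14]=361 → l++
[1,14] |-18|<=|18| out[13]=324 → r--
[1,13] |-18|>|16| out[12]=324 → l++
[2,13] |-15|<=|16| out[11]=256 → r--
[2,12] |-15|<=|15| out[10]=225 → r--
[2,11] |-15|>|11| out[9]=225 → l++
[3,11] |-11|<=|11| out[8]=121 → r--

l=3, r=10, next write slot=7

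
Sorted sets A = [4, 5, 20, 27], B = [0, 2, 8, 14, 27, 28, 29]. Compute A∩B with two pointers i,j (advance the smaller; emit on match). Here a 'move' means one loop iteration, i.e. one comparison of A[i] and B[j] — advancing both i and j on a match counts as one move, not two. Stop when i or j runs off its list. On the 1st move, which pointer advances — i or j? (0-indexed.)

[i=0,j=0] 4>0 → j++

j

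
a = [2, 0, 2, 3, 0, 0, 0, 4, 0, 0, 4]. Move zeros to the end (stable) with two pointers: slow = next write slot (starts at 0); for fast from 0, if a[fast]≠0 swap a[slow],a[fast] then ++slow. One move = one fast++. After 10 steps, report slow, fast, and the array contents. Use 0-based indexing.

slow=0 fast=0: a[fast]=2≠0 swap→a[0]=2, slow++,fast++
slow=1 fast=1: a[fast]=0, fast++
slow=1 fast=2: a[fast]=2≠0 swap→a[1]=2, slow++,fast++
slow=2 fast=3: a[fast]=3≠0 swap→a[2]=3, slow++,fast++
slow=3 fast=4: a[fast]=0, fast++
slow=3 fast=5: a[fast]=0, fast++
slow=3 fast=6: a[fast]=0, fast++
slow=3 fast=7: a[fast]=4≠0 swap→a[3]=4, slow++,fast++
slow=4 fast=8: a[fast]=0, fast++
slow=4 fast=9: a[fast]=0, fast++

slow=4, fast=10, a=[2, 2, 3, 4, 0, 0, 0, 0, 0, 0, 4]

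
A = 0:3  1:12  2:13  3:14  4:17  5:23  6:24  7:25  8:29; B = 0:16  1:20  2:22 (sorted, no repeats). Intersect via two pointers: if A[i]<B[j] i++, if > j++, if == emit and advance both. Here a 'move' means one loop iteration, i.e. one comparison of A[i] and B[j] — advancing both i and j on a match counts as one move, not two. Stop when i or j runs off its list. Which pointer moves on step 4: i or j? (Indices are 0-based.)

i

i=0 j=0: 3<16, i++
i=1 j=0: 12<16, i++
i=2 j=0: 13<16, i++
i=3 j=0: 14<16, i++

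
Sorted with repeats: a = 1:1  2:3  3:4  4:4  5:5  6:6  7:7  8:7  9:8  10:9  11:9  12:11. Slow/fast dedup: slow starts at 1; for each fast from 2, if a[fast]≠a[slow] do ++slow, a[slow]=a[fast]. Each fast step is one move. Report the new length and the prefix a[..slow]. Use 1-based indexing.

length 9; prefix = [1, 3, 4, 5, 6, 7, 8, 9, 11]

(s=1,f=2) a[fast]=3≠a[slow]=1 write a[2]=3 → slow++,fast++
(s=2,f=3) a[fast]=4≠a[slow]=3 write a[3]=4 → slow++,fast++
(s=3,f=4) a[fast]=4=a[slow] dup → fast++
(s=3,f=5) a[fast]=5≠a[slow]=4 write a[4]=5 → slow++,fast++
(s=4,f=6) a[fast]=6≠a[slow]=5 write a[5]=6 → slow++,fast++
(s=5,f=7) a[fast]=7≠a[slow]=6 write a[6]=7 → slow++,fast++
(s=6,f=8) a[fast]=7=a[slow] dup → fast++
(s=6,f=9) a[fast]=8≠a[slow]=7 write a[7]=8 → slow++,fast++
(s=7,f=10) a[fast]=9≠a[slow]=8 write a[8]=9 → slow++,fast++
(s=8,f=11) a[fast]=9=a[slow] dup → fast++
(s=8,f=12) a[fast]=11≠a[slow]=9 write a[9]=11 → slow++,fast++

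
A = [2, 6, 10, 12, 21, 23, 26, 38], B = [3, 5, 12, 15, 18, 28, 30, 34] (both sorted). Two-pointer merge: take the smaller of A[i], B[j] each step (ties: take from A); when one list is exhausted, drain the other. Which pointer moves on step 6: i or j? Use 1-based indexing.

i=1 j=1: A[i]=2<=B[j]=3 take 2, i++
i=2 j=1: A[i]=6>B[j]=3 take 3, j++
i=2 j=2: A[i]=6>B[j]=5 take 5, j++
i=2 j=3: A[i]=6<=B[j]=12 take 6, i++
i=3 j=3: A[i]=10<=B[j]=12 take 10, i++
i=4 j=3: A[i]=12<=B[j]=12 take 12, i++

i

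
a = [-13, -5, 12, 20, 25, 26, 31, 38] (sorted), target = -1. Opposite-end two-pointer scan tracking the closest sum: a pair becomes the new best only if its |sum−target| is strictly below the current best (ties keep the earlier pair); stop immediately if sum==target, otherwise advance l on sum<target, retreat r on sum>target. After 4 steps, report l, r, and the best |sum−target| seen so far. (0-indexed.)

l=0, r=3, best |Δ|=13

[0,7] -13+38=25 d=26 * → r--
[0,6] -13+31=18 d=19 * → r--
[0,5] -13+26=13 d=14 * → r--
[0,4] -13+25=12 d=13 * → r--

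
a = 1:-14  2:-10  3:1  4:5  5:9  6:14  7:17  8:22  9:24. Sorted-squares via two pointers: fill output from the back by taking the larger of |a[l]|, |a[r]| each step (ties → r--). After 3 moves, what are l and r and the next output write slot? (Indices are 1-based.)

l=1, r=6, next write slot=6

[1,9] |-14|<=|24| out[9]=576 → r--
[1,8] |-14|<=|22| out[8]=484 → r--
[1,7] |-14|<=|17| out[7]=289 → r--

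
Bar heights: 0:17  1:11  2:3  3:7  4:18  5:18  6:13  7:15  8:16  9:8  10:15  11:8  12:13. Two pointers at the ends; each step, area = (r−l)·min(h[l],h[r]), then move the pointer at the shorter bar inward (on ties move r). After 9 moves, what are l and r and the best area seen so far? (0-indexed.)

l=2, r=5, best area=156

[0,12] min(17,13)*12=156 best=156 * → r--
[0,11] min(17,8)*11=88 best=156 → r--
[0,10] min(17,15)*10=150 best=156 → r--
[0,9] min(17,8)*9=72 best=156 → r--
[0,8] min(17,16)*8=128 best=156 → r--
[0,7] min(17,15)*7=105 best=156 → r--
[0,6] min(17,13)*6=78 best=156 → r--
[0,5] min(17,18)*5=85 best=156 → l++
[1,5] min(11,18)*4=44 best=156 → l++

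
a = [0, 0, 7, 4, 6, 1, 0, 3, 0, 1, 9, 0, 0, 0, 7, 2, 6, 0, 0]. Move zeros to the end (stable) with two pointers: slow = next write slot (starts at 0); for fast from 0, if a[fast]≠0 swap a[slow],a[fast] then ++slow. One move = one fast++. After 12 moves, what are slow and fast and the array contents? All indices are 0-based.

slow=7, fast=12, a=[7, 4, 6, 1, 3, 1, 9, 0, 0, 0, 0, 0, 0, 0, 7, 2, 6, 0, 0]

slow=0 fast=0: a[fast]=0, fast++
slow=0 fast=1: a[fast]=0, fast++
slow=0 fast=2: a[fast]=7≠0 swap→a[0]=7, slow++,fast++
slow=1 fast=3: a[fast]=4≠0 swap→a[1]=4, slow++,fast++
slow=2 fast=4: a[fast]=6≠0 swap→a[2]=6, slow++,fast++
slow=3 fast=5: a[fast]=1≠0 swap→a[3]=1, slow++,fast++
slow=4 fast=6: a[fast]=0, fast++
slow=4 fast=7: a[fast]=3≠0 swap→a[4]=3, slow++,fast++
slow=5 fast=8: a[fast]=0, fast++
slow=5 fast=9: a[fast]=1≠0 swap→a[5]=1, slow++,fast++
slow=6 fast=10: a[fast]=9≠0 swap→a[6]=9, slow++,fast++
slow=7 fast=11: a[fast]=0, fast++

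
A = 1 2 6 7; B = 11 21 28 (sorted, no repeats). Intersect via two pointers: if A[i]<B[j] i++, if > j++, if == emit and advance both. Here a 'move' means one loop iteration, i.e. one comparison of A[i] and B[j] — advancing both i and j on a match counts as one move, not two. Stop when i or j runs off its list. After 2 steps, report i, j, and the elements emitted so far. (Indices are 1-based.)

i=3, j=1, emitted=[]

[i=1,j=1] 1<11 → i++
[i=2,j=1] 2<11 → i++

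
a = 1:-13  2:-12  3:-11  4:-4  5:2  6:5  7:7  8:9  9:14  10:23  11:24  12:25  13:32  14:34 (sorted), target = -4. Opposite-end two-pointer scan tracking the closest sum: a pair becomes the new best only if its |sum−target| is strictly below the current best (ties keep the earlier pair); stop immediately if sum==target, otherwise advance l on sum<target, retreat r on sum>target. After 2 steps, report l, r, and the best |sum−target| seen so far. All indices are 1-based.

l=1, r=12, best |Δ|=23

l=1 r=14: -13+34=21 d=25 *, r--
l=1 r=13: -13+32=19 d=23 *, r--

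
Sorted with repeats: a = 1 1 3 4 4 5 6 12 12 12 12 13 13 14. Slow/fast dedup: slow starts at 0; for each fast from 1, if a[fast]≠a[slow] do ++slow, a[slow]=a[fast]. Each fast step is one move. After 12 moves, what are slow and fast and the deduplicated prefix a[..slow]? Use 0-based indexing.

slow=0 fast=1: a[fast]=1=a[slow] dup, fast++
slow=0 fast=2: a[fast]=3≠a[slow]=1 write a[1]=3, slow++,fast++
slow=1 fast=3: a[fast]=4≠a[slow]=3 write a[2]=4, slow++,fast++
slow=2 fast=4: a[fast]=4=a[slow] dup, fast++
slow=2 fast=5: a[fast]=5≠a[slow]=4 write a[3]=5, slow++,fast++
slow=3 fast=6: a[fast]=6≠a[slow]=5 write a[4]=6, slow++,fast++
slow=4 fast=7: a[fast]=12≠a[slow]=6 write a[5]=12, slow++,fast++
slow=5 fast=8: a[fast]=12=a[slow] dup, fast++
slow=5 fast=9: a[fast]=12=a[slow] dup, fast++
slow=5 fast=10: a[fast]=12=a[slow] dup, fast++
slow=5 fast=11: a[fast]=13≠a[slow]=12 write a[6]=13, slow++,fast++
slow=6 fast=12: a[fast]=13=a[slow] dup, fast++

slow=6, fast=13, prefix=[1, 3, 4, 5, 6, 12, 13]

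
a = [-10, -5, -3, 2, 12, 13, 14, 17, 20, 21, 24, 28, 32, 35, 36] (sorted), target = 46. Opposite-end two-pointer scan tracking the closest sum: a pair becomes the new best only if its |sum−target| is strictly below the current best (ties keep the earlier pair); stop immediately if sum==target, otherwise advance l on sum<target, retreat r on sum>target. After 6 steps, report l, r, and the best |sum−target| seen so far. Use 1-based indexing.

l=1 r=15: -10+36=26 d=20 *, l++
l=2 r=15: -5+36=31 d=15 *, l++
l=3 r=15: -3+36=33 d=13 *, l++
l=4 r=15: 2+36=38 d=8 *, l++
l=5 r=15: 12+36=48 d=2 *, r--
l=5 r=14: 12+35=47 d=1 *, r--

l=5, r=13, best |Δ|=1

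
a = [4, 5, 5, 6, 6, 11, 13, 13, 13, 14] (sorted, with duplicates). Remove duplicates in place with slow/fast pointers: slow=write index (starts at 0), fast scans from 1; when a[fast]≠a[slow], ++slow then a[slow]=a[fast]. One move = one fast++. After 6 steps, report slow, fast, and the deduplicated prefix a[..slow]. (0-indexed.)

(s=0,f=1) a[fast]=5≠a[slow]=4 write a[1]=5 → slow++,fast++
(s=1,f=2) a[fast]=5=a[slow] dup → fast++
(s=1,f=3) a[fast]=6≠a[slow]=5 write a[2]=6 → slow++,fast++
(s=2,f=4) a[fast]=6=a[slow] dup → fast++
(s=2,f=5) a[fast]=11≠a[slow]=6 write a[3]=11 → slow++,fast++
(s=3,f=6) a[fast]=13≠a[slow]=11 write a[4]=13 → slow++,fast++

slow=4, fast=7, prefix=[4, 5, 6, 11, 13]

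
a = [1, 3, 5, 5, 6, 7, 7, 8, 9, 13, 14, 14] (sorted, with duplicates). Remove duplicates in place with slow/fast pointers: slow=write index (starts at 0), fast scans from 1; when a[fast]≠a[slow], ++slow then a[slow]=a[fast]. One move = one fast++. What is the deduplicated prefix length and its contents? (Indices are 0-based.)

length 9; prefix = [1, 3, 5, 6, 7, 8, 9, 13, 14]

slow=0 fast=1: a[fast]=3≠a[slow]=1 write a[1]=3, slow++,fast++
slow=1 fast=2: a[fast]=5≠a[slow]=3 write a[2]=5, slow++,fast++
slow=2 fast=3: a[fast]=5=a[slow] dup, fast++
slow=2 fast=4: a[fast]=6≠a[slow]=5 write a[3]=6, slow++,fast++
slow=3 fast=5: a[fast]=7≠a[slow]=6 write a[4]=7, slow++,fast++
slow=4 fast=6: a[fast]=7=a[slow] dup, fast++
slow=4 fast=7: a[fast]=8≠a[slow]=7 write a[5]=8, slow++,fast++
slow=5 fast=8: a[fast]=9≠a[slow]=8 write a[6]=9, slow++,fast++
slow=6 fast=9: a[fast]=13≠a[slow]=9 write a[7]=13, slow++,fast++
slow=7 fast=10: a[fast]=14≠a[slow]=13 write a[8]=14, slow++,fast++
slow=8 fast=11: a[fast]=14=a[slow] dup, fast++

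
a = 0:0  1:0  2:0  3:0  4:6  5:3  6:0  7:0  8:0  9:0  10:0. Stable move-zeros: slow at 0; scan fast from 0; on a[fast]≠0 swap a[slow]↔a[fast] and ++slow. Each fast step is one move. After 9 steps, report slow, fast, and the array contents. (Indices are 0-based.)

(s=0,f=0) a[fast]=0 → fast++
(s=0,f=1) a[fast]=0 → fast++
(s=0,f=2) a[fast]=0 → fast++
(s=0,f=3) a[fast]=0 → fast++
(s=0,f=4) a[fast]=6≠0 swap→a[0]=6 → slow++,fast++
(s=1,f=5) a[fast]=3≠0 swap→a[1]=3 → slow++,fast++
(s=2,f=6) a[fast]=0 → fast++
(s=2,f=7) a[fast]=0 → fast++
(s=2,f=8) a[fast]=0 → fast++

slow=2, fast=9, a=[6, 3, 0, 0, 0, 0, 0, 0, 0, 0, 0]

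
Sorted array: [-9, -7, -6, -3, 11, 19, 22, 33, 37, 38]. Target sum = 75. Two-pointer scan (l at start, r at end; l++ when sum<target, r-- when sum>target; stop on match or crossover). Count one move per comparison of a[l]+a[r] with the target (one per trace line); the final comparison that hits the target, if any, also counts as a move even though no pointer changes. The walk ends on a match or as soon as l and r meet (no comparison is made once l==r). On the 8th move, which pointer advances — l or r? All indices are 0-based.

l=0 r=9: -9+38=29 <75, l++
l=1 r=9: -7+38=31 <75, l++
l=2 r=9: -6+38=32 <75, l++
l=3 r=9: -3+38=35 <75, l++
l=4 r=9: 11+38=49 <75, l++
l=5 r=9: 19+38=57 <75, l++
l=6 r=9: 22+38=60 <75, l++
l=7 r=9: 33+38=71 <75, l++

l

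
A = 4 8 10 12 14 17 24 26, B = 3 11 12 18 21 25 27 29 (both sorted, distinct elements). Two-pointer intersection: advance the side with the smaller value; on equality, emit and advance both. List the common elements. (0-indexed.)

intersection = [12]

[i=0,j=0] 4>3 → j++
[i=0,j=1] 4<11 → i++
[i=1,j=1] 8<11 → i++
[i=2,j=1] 10<11 → i++
[i=3,j=1] 12>11 → j++
[i=3,j=2] 12==12 emit → i++,j++
[i=4,j=3] 14<18 → i++
[i=5,j=3] 17<18 → i++
[i=6,j=3] 24>18 → j++
[i=6,j=4] 24>21 → j++
[i=6,j=5] 24<25 → i++
[i=7,j=5] 26>25 → j++
[i=7,j=6] 26<27 → i++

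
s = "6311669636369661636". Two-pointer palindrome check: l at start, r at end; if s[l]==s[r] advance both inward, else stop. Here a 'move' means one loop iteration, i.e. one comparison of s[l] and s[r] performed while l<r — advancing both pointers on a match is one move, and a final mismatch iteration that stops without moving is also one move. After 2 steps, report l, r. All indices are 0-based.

l=2, r=16

[0,18] '6'=='6' → l++,r--
[1,17] '3'=='3' → l++,r--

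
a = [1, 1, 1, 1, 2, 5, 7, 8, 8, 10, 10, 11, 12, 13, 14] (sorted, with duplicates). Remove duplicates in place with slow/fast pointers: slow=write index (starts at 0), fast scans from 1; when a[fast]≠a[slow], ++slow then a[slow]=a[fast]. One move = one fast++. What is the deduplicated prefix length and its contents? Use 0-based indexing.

(s=0,f=1) a[fast]=1=a[slow] dup → fast++
(s=0,f=2) a[fast]=1=a[slow] dup → fast++
(s=0,f=3) a[fast]=1=a[slow] dup → fast++
(s=0,f=4) a[fast]=2≠a[slow]=1 write a[1]=2 → slow++,fast++
(s=1,f=5) a[fast]=5≠a[slow]=2 write a[2]=5 → slow++,fast++
(s=2,f=6) a[fast]=7≠a[slow]=5 write a[3]=7 → slow++,fast++
(s=3,f=7) a[fast]=8≠a[slow]=7 write a[4]=8 → slow++,fast++
(s=4,f=8) a[fast]=8=a[slow] dup → fast++
(s=4,f=9) a[fast]=10≠a[slow]=8 write a[5]=10 → slow++,fast++
(s=5,f=10) a[fast]=10=a[slow] dup → fast++
(s=5,f=11) a[fast]=11≠a[slow]=10 write a[6]=11 → slow++,fast++
(s=6,f=12) a[fast]=12≠a[slow]=11 write a[7]=12 → slow++,fast++
(s=7,f=13) a[fast]=13≠a[slow]=12 write a[8]=13 → slow++,fast++
(s=8,f=14) a[fast]=14≠a[slow]=13 write a[9]=14 → slow++,fast++

length 10; prefix = [1, 2, 5, 7, 8, 10, 11, 12, 13, 14]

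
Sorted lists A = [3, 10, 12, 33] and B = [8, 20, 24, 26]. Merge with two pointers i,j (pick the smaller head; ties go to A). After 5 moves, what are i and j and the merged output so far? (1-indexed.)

[i=1,j=1] A[i]=3<=B[j]=8 take 3 → i++
[i=2,j=1] A[i]=10>B[j]=8 take 8 → j++
[i=2,j=2] A[i]=10<=B[j]=20 take 10 → i++
[i=3,j=2] A[i]=12<=B[j]=20 take 12 → i++
[i=4,j=2] A[i]=33>B[j]=20 take 20 → j++

i=4, j=3, merged so far=[3, 8, 10, 12, 20]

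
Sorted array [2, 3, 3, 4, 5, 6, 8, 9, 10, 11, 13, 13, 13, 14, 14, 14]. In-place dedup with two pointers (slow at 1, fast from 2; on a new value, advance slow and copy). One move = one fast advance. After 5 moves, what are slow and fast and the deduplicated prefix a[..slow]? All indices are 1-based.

slow=5, fast=7, prefix=[2, 3, 4, 5, 6]

slow=1 fast=2: a[fast]=3≠a[slow]=2 write a[2]=3, slow++,fast++
slow=2 fast=3: a[fast]=3=a[slow] dup, fast++
slow=2 fast=4: a[fast]=4≠a[slow]=3 write a[3]=4, slow++,fast++
slow=3 fast=5: a[fast]=5≠a[slow]=4 write a[4]=5, slow++,fast++
slow=4 fast=6: a[fast]=6≠a[slow]=5 write a[5]=6, slow++,fast++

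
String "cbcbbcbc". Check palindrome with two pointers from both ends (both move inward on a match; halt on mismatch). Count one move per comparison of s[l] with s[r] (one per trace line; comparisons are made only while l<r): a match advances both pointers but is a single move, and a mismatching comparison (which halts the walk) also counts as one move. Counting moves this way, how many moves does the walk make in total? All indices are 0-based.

l=0 r=7: 'c'=='c', l++,r--
l=1 r=6: 'b'=='b', l++,r--
l=2 r=5: 'c'=='c', l++,r--
l=3 r=4: 'b'=='b', l++,r--

4 moves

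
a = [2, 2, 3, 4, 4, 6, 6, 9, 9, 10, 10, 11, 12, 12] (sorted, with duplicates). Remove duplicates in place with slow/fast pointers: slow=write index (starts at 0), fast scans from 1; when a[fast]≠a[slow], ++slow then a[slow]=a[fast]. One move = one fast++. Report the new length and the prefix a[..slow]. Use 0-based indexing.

length 8; prefix = [2, 3, 4, 6, 9, 10, 11, 12]

(s=0,f=1) a[fast]=2=a[slow] dup → fast++
(s=0,f=2) a[fast]=3≠a[slow]=2 write a[1]=3 → slow++,fast++
(s=1,f=3) a[fast]=4≠a[slow]=3 write a[2]=4 → slow++,fast++
(s=2,f=4) a[fast]=4=a[slow] dup → fast++
(s=2,f=5) a[fast]=6≠a[slow]=4 write a[3]=6 → slow++,fast++
(s=3,f=6) a[fast]=6=a[slow] dup → fast++
(s=3,f=7) a[fast]=9≠a[slow]=6 write a[4]=9 → slow++,fast++
(s=4,f=8) a[fast]=9=a[slow] dup → fast++
(s=4,f=9) a[fast]=10≠a[slow]=9 write a[5]=10 → slow++,fast++
(s=5,f=10) a[fast]=10=a[slow] dup → fast++
(s=5,f=11) a[fast]=11≠a[slow]=10 write a[6]=11 → slow++,fast++
(s=6,f=12) a[fast]=12≠a[slow]=11 write a[7]=12 → slow++,fast++
(s=7,f=13) a[fast]=12=a[slow] dup → fast++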